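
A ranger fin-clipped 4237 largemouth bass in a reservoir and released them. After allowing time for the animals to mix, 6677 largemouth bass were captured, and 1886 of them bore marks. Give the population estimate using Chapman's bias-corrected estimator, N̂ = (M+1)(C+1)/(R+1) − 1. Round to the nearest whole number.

N̂ = (4237+1)(6677+1)/(1886+1) − 1 = 4238·6678/1887 − 1
= 28301364/1887 − 1 ≈ 14998.1 − 1 ≈ 14997.1 → 14997

N ≈ 14,997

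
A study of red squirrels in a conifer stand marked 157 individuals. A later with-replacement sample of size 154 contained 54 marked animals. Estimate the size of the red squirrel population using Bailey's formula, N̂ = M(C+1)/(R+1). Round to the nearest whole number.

N ≈ 442

N̂ = 157·(154+1)/(54+1) = 157·155/55 = 24335/55 ≈ 442.45 → 442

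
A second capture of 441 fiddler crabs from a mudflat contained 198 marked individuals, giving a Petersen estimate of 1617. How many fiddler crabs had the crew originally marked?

M = 726

From N = M·C/R: M = N·R / C = 1617·198 / 441 = 320166 / 441 = 726.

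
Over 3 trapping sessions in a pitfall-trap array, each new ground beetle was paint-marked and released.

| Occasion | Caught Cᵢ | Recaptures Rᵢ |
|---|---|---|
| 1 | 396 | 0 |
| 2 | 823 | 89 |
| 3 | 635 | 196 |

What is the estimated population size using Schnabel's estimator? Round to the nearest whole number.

N ≈ 3661

Marked at large before each occasion: Mᵢ = Σⱼ<ᵢ (Cⱼ − Rⱼ) → M1=0, M2=396, M3=1130
Σ MᵢCᵢ = 0·396 + 396·823 + 1130·635 = 0 + 325908 + 717550 = 1043458
Σ Rᵢ = 0 + 89 + 196 = 285
N̂ = 1043458 / 285 ≈ 3661.3 → 3661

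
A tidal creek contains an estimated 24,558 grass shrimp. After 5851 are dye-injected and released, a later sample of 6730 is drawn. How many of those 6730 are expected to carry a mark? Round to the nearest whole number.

expected recaptures ≈ 1603

The marked fraction of the population is 5851/24558, so in a sample of 6730 expect C·(M/N) marked.
E[R] = 5851 × 6730 / 24558 = 39377230 / 24558 ≈ 1603.4 → 1603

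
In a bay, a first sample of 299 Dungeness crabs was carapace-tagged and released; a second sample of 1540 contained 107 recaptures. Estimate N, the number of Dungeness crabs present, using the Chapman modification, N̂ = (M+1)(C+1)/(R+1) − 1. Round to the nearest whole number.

N̂ = (299+1)(1540+1)/(107+1) − 1 = 300·1541/108 − 1
= 462300/108 − 1 ≈ 4280.6 − 1 ≈ 4279.6 → 4280

N ≈ 4280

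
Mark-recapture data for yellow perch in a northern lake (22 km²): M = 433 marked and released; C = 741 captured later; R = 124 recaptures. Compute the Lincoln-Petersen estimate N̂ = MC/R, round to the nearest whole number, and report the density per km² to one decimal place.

density ≈ 117.6 yellow perch per km²

N̂ = 433·741/124 = 320853/124 ≈ 2587.5 → 2588
Density = N̂ / area = 2588 / 22 ≈ 117.64 → 117.6 per km²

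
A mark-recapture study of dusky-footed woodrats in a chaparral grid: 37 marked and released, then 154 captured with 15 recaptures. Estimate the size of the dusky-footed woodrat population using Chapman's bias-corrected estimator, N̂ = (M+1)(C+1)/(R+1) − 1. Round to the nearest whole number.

N̂ = (37+1)(154+1)/(15+1) − 1 = 38·155/16 − 1
= 5890/16 − 1 ≈ 368.1 − 1 ≈ 367.1 → 367

N ≈ 367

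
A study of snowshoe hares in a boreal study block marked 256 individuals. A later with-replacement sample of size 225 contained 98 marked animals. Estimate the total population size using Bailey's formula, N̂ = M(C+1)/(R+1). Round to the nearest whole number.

N ≈ 584

N̂ = 256·(225+1)/(98+1) = 256·226/99 = 57856/99 ≈ 584.4 → 584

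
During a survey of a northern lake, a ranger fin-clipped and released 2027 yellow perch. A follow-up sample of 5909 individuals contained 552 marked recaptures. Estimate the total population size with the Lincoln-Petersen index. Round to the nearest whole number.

N ≈ 21,698

Lincoln-Petersen assumes M/N = R/C, so N = M·C / R.
N = (2027 × 5909) / 552 = 11977543 / 552 ≈ 21698.4 → 21698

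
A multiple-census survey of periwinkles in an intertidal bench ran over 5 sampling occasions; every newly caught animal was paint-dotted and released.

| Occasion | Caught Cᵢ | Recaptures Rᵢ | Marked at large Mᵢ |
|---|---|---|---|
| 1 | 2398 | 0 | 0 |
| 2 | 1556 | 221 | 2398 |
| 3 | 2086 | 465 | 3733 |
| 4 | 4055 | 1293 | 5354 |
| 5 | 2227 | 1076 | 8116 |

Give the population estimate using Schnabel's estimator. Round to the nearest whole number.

N ≈ 16,793

Σ MᵢCᵢ = 0·2398 + 2398·1556 + 3733·2086 + 5354·4055 + 8116·2227 = 0 + 3731288 + 7787038 + 21710470 + 18074332 = 51303128
Σ Rᵢ = 0 + 221 + 465 + 1293 + 1076 = 3055
N̂ = 51303128 / 3055 ≈ 16793.2 → 16793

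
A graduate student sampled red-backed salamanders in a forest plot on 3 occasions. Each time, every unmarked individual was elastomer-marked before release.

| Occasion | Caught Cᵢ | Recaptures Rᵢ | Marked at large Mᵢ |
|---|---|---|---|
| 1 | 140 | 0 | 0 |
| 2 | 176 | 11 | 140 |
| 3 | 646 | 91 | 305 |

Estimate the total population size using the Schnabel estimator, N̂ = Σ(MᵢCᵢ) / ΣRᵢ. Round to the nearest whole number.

Σ MᵢCᵢ = 0·140 + 140·176 + 305·646 = 0 + 24640 + 197030 = 221670
Σ Rᵢ = 0 + 11 + 91 = 102
N̂ = 221670 / 102 ≈ 2173.2 → 2173

N ≈ 2173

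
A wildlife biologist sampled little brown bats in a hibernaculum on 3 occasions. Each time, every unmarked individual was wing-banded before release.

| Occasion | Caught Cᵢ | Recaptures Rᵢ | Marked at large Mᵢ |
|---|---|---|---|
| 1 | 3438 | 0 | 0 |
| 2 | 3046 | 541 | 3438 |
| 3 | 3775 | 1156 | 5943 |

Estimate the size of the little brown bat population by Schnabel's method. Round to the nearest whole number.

N ≈ 19,391

Σ MᵢCᵢ = 0·3438 + 3438·3046 + 5943·3775 = 0 + 10472148 + 22434825 = 32906973
Σ Rᵢ = 0 + 541 + 1156 = 1697
N̂ = 32906973 / 1697 ≈ 19391.3 → 19391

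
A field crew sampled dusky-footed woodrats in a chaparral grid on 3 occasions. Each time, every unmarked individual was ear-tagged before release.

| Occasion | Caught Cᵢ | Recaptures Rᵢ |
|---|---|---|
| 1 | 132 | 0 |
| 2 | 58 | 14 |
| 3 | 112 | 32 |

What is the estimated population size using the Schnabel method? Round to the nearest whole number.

N ≈ 595

Marked at large before each occasion: Mᵢ = Σⱼ<ᵢ (Cⱼ − Rⱼ) → M1=0, M2=132, M3=176
Σ MᵢCᵢ = 0·132 + 132·58 + 176·112 = 0 + 7656 + 19712 = 27368
Σ Rᵢ = 0 + 14 + 32 = 46
N̂ = 27368 / 46 ≈ 595.0 → 595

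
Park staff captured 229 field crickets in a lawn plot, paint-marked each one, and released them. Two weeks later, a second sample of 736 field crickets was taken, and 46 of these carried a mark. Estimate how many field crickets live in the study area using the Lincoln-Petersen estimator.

N = 3664

If marked individuals mix randomly, R/C ≈ M/N, giving N ≈ M·C/R.
N = (229 × 736) / 46 = 168544 / 46 = 3664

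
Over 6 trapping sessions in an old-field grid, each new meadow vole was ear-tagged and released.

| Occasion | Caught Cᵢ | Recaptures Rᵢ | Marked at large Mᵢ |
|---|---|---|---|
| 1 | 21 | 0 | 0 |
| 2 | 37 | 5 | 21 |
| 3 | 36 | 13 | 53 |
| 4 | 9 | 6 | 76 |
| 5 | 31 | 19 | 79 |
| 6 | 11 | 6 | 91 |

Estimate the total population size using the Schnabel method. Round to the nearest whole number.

Σ MᵢCᵢ = 0·21 + 21·37 + 53·36 + 76·9 + 79·31 + 91·11 = 0 + 777 + 1908 + 684 + 2449 + 1001 = 6819
Σ Rᵢ = 0 + 5 + 13 + 6 + 19 + 6 = 49
N̂ = 6819 / 49 ≈ 139.2 → 139

N ≈ 139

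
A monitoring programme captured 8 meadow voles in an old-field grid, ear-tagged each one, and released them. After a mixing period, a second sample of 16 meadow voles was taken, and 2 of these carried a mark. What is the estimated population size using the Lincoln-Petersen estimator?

N = 64

If marked individuals mix randomly, R/C ≈ M/N, giving N ≈ M·C/R.
N = (8 × 16) / 2 = 128 / 2 = 64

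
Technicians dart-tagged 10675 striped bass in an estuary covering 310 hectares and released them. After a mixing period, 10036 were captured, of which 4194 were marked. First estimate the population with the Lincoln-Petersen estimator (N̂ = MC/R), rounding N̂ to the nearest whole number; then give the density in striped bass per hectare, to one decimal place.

N̂ = 10675·10036/4194 = 107134300/4194 ≈ 25544.7 → 25545
Density = N̂ / area = 25545 / 310 ≈ 82.40 → 82.4 per hectare

density ≈ 82.4 striped bass per hectare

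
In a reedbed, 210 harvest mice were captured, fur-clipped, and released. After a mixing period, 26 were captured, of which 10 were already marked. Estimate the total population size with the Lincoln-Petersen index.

If marked individuals mix randomly, R/C ≈ M/N, giving N ≈ M·C/R.
N = (210 × 26) / 10 = 5460 / 10 = 546

N = 546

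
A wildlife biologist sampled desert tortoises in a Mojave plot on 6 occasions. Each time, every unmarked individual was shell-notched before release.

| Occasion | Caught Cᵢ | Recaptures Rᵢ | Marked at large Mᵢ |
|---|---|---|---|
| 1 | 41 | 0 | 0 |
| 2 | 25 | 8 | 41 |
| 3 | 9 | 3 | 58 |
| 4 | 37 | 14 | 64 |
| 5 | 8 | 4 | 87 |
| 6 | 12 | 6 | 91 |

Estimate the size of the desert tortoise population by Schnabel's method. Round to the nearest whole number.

Σ MᵢCᵢ = 0·41 + 41·25 + 58·9 + 64·37 + 87·8 + 91·12 = 0 + 1025 + 522 + 2368 + 696 + 1092 = 5703
Σ Rᵢ = 0 + 8 + 3 + 14 + 4 + 6 = 35
N̂ = 5703 / 35 ≈ 162.9 → 163

N ≈ 163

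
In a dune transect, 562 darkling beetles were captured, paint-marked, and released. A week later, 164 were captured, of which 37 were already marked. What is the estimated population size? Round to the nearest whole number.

N = (562 × 164) / 37 = 92168 / 37 ≈ 2491.0 → 2491

N ≈ 2491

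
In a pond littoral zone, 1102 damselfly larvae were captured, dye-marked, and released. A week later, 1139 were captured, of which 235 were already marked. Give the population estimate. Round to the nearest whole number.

The marked fraction in the recapture sample should equal the marked fraction in the population: 235/1139 = 1102/N.
N = (1102 × 1139) / 235 = 1255178 / 235 ≈ 5341.2 → 5341

N ≈ 5341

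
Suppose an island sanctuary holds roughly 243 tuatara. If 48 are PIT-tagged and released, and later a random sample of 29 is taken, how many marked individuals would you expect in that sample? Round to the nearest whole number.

expected recaptures ≈ 6

The marked fraction of the population is 48/243, so in a sample of 29 expect C·(M/N) marked.
E[R] = 48 × 29 / 243 = 1392 / 243 ≈ 5.7 → 6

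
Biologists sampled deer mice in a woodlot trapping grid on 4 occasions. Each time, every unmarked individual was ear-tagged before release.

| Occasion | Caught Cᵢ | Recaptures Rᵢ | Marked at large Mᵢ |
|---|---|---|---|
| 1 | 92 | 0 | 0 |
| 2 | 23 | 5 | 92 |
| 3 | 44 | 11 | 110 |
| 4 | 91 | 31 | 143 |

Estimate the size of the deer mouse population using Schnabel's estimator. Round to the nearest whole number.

N ≈ 425

Σ MᵢCᵢ = 0·92 + 92·23 + 110·44 + 143·91 = 0 + 2116 + 4840 + 13013 = 19969
Σ Rᵢ = 0 + 5 + 11 + 31 = 47
N̂ = 19969 / 47 ≈ 424.9 → 425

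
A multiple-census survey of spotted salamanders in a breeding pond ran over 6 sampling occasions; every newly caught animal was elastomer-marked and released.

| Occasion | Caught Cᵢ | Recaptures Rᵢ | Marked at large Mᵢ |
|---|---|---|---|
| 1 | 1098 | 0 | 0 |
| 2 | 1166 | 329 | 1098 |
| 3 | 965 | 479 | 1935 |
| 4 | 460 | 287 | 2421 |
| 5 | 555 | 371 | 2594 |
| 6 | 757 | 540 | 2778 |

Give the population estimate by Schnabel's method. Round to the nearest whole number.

Σ MᵢCᵢ = 0·1098 + 1098·1166 + 1935·965 + 2421·460 + 2594·555 + 2778·757 = 0 + 1280268 + 1867275 + 1113660 + 1439670 + 2102946 = 7803819
Σ Rᵢ = 0 + 329 + 479 + 287 + 371 + 540 = 2006
N̂ = 7803819 / 2006 ≈ 3890.2 → 3890

N ≈ 3890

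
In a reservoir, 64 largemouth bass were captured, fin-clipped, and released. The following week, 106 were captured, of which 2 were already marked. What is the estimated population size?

The marked fraction in the recapture sample should equal the marked fraction in the population: 2/106 = 64/N.
N = (64 × 106) / 2 = 6784 / 2 = 3392

N = 3392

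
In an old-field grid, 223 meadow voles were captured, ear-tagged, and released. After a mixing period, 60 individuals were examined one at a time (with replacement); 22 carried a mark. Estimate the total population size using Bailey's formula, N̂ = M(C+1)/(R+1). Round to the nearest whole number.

N ≈ 591

N̂ = 223·(60+1)/(22+1) = 223·61/23 = 13603/23 ≈ 591.4 → 591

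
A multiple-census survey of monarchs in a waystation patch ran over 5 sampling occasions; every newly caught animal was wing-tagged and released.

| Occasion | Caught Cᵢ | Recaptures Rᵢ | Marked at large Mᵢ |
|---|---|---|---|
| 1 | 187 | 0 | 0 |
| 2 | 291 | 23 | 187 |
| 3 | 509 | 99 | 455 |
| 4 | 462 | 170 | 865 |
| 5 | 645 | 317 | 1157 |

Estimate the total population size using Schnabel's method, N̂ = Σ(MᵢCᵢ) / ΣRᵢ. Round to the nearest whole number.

Σ MᵢCᵢ = 0·187 + 187·291 + 455·509 + 865·462 + 1157·645 = 0 + 54417 + 231595 + 399630 + 746265 = 1431907
Σ Rᵢ = 0 + 23 + 99 + 170 + 317 = 609
N̂ = 1431907 / 609 ≈ 2351.2 → 2351

N ≈ 2351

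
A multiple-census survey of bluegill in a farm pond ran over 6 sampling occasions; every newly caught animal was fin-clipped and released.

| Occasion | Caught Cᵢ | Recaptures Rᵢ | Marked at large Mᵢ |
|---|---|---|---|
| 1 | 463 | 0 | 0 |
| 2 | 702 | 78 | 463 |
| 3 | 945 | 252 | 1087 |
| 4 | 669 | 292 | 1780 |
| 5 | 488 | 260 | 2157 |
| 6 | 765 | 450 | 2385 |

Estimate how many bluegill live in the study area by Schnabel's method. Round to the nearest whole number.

N ≈ 4069

Σ MᵢCᵢ = 0·463 + 463·702 + 1087·945 + 1780·669 + 2157·488 + 2385·765 = 0 + 325026 + 1027215 + 1190820 + 1052616 + 1824525 = 5420202
Σ Rᵢ = 0 + 78 + 252 + 292 + 260 + 450 = 1332
N̂ = 5420202 / 1332 ≈ 4069.2 → 4069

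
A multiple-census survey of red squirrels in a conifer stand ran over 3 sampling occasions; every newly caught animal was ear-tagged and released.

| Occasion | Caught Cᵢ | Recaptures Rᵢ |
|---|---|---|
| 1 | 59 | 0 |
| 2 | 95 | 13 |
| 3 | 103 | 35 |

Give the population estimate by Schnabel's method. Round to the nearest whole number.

N ≈ 419

Marked at large before each occasion: Mᵢ = Σⱼ<ᵢ (Cⱼ − Rⱼ) → M1=0, M2=59, M3=141
Σ MᵢCᵢ = 0·59 + 59·95 + 141·103 = 0 + 5605 + 14523 = 20128
Σ Rᵢ = 0 + 13 + 35 = 48
N̂ = 20128 / 48 ≈ 419.3 → 419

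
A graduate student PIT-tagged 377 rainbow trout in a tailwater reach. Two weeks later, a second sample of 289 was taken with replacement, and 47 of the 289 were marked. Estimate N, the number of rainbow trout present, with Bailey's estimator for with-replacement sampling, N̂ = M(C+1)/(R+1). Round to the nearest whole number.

N̂ = 377·(289+1)/(47+1) = 377·290/48 = 109330/48 ≈ 2277.7 → 2278

N ≈ 2278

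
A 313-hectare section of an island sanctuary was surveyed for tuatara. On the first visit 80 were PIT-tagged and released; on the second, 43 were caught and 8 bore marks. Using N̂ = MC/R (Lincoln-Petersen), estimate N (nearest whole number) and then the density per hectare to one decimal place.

N̂ = 80·43/8 = 3440/8 = 430
Density = N̂ / area = 430 / 313 ≈ 1.37 → 1.4 per hectare

density ≈ 1.4 tuatara per hectare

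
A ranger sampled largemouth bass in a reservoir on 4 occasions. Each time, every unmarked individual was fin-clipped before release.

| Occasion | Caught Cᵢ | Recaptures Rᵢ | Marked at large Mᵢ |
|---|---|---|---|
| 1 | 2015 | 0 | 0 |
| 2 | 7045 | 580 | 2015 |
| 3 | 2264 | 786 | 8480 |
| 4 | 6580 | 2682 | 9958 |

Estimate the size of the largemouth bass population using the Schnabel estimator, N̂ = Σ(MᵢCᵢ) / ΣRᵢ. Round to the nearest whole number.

N ≈ 24,436

Σ MᵢCᵢ = 0·2015 + 2015·7045 + 8480·2264 + 9958·6580 = 0 + 14195675 + 19198720 + 65523640 = 98918035
Σ Rᵢ = 0 + 580 + 786 + 2682 = 4048
N̂ = 98918035 / 4048 ≈ 24436.3 → 24436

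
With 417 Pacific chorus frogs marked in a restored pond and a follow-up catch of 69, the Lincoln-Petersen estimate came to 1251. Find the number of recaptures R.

From N = M·C/R: R = M·C / N = 417·69 / 1251 = 28773 / 1251 = 23.

R = 23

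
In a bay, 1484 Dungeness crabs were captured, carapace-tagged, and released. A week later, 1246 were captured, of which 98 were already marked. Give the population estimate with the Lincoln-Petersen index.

Lincoln-Petersen assumes M/N = R/C, so N = M·C / R.
N = (1484 × 1246) / 98 = 1849064 / 98 = 18868

N = 18,868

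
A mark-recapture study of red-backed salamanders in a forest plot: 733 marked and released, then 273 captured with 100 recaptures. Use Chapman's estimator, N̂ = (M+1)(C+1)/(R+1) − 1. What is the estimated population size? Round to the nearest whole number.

N̂ = (733+1)(273+1)/(100+1) − 1 = 734·274/101 − 1
= 201116/101 − 1 ≈ 1991.2 − 1 ≈ 1990.2 → 1990

N ≈ 1990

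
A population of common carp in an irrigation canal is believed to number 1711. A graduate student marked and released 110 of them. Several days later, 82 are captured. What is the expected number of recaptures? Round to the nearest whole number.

expected recaptures ≈ 5

Expected recaptures E[R] = M·C / N.
E[R] = 110 × 82 / 1711 = 9020 / 1711 ≈ 5.3 → 5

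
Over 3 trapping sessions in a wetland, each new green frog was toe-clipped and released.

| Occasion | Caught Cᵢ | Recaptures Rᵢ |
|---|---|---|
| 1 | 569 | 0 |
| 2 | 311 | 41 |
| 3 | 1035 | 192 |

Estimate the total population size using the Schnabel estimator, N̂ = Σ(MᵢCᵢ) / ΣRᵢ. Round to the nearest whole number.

Marked at large before each occasion: Mᵢ = Σⱼ<ᵢ (Cⱼ − Rⱼ) → M1=0, M2=569, M3=839
Σ MᵢCᵢ = 0·569 + 569·311 + 839·1035 = 0 + 176959 + 868365 = 1045324
Σ Rᵢ = 0 + 41 + 192 = 233
N̂ = 1045324 / 233 ≈ 4486.4 → 4486

N ≈ 4486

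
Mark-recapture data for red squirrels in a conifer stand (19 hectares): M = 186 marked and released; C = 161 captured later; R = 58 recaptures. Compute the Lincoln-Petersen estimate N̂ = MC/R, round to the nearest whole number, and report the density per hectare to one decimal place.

N̂ = 186·161/58 = 29946/58 ≈ 516.3 → 516
Density = N̂ / area = 516 / 19 ≈ 27.16 → 27.2 per hectare

density ≈ 27.2 red squirrels per hectare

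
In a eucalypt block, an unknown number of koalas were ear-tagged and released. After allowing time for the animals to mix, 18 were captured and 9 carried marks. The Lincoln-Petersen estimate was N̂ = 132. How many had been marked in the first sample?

M = 66

From N = M·C/R: M = N·R / C = 132·9 / 18 = 1188 / 18 = 66.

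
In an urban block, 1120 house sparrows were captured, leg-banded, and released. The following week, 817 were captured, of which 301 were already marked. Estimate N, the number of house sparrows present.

N = 3040

N = (1120 × 817) / 301 = 915040 / 301 = 3040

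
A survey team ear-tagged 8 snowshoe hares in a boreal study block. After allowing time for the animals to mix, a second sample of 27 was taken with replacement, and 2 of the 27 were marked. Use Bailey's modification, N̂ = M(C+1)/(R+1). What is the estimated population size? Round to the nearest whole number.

N̂ = 8·(27+1)/(2+1) = 8·28/3 = 224/3 ≈ 74.7 → 75

N ≈ 75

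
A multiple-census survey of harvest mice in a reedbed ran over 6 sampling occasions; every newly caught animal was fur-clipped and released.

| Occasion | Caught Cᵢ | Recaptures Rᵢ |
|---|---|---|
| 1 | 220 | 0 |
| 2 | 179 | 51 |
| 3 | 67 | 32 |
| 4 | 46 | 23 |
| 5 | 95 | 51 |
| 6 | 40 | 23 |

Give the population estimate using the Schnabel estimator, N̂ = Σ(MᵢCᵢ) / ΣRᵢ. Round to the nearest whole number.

N ≈ 760

Marked at large before each occasion: Mᵢ = Σⱼ<ᵢ (Cⱼ − Rⱼ) → M1=0, M2=220, M3=348, M4=383, M5=406, M6=450
Σ MᵢCᵢ = 0·220 + 220·179 + 348·67 + 383·46 + 406·95 + 450·40 = 0 + 39380 + 23316 + 17618 + 38570 + 18000 = 136884
Σ Rᵢ = 0 + 51 + 32 + 23 + 51 + 23 = 180
N̂ = 136884 / 180 ≈ 760.47 → 760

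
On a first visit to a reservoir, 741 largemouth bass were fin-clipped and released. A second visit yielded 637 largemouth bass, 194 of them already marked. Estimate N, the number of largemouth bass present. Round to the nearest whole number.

N ≈ 2433

N = (741 × 637) / 194 = 472017 / 194 ≈ 2433.1 → 2433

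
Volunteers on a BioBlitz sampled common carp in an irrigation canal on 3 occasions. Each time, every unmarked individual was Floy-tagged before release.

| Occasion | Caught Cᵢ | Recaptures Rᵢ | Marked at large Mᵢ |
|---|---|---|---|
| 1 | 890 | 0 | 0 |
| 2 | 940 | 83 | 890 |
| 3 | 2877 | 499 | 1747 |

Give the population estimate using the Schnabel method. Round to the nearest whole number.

Σ MᵢCᵢ = 0·890 + 890·940 + 1747·2877 = 0 + 836600 + 5026119 = 5862719
Σ Rᵢ = 0 + 83 + 499 = 582
N̂ = 5862719 / 582 ≈ 10073.4 → 10073

N ≈ 10,073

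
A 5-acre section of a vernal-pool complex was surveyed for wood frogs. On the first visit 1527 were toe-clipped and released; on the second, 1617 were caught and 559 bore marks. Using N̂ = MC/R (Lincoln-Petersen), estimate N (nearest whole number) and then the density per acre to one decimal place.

N̂ = 1527·1617/559 = 2469159/559 ≈ 4417.1 → 4417
Density = N̂ / area = 4417 / 5 ≈ 883.40 → 883.4 per acre

density ≈ 883.4 wood frogs per acre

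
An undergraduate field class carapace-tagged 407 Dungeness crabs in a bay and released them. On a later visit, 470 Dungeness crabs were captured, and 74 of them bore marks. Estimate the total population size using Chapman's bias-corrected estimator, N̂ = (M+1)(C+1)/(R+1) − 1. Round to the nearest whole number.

N̂ = (407+1)(470+1)/(74+1) − 1 = 408·471/75 − 1
= 192168/75 − 1 ≈ 2562.2 − 1 ≈ 2561.2 → 2561

N ≈ 2561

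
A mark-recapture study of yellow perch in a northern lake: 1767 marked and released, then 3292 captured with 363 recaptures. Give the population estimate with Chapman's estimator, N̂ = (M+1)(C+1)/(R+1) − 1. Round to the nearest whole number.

N ≈ 15,994

N̂ = (1767+1)(3292+1)/(363+1) − 1 = 1768·3293/364 − 1
= 5822024/364 − 1 ≈ 15994.6 − 1 ≈ 15993.6 → 15994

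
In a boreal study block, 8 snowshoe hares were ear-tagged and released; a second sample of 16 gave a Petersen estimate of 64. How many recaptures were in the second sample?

From N = M·C/R: R = M·C / N = 8·16 / 64 = 128 / 64 = 2.

R = 2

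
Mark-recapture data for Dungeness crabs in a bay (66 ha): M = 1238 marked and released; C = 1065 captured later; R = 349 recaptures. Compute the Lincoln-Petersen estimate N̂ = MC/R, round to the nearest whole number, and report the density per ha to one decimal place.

N̂ = 1238·1065/349 = 1318470/349 ≈ 3777.9 → 3778
Density = N̂ / area = 3778 / 66 ≈ 57.24 → 57.2 per ha

density ≈ 57.2 Dungeness crabs per ha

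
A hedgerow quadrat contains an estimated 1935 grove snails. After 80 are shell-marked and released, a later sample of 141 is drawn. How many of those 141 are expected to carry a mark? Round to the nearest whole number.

expected recaptures ≈ 6

The marked fraction of the population is 80/1935, so in a sample of 141 expect C·(M/N) marked.
E[R] = 80 × 141 / 1935 = 11280 / 1935 ≈ 5.8 → 6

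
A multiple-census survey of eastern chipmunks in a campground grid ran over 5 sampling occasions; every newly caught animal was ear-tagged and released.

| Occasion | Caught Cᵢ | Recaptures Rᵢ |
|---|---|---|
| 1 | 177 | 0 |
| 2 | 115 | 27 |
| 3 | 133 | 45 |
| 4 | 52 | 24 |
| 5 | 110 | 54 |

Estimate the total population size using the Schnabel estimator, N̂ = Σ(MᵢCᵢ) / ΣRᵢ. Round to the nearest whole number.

Marked at large before each occasion: Mᵢ = Σⱼ<ᵢ (Cⱼ − Rⱼ) → M1=0, M2=177, M3=265, M4=353, M5=381
Σ MᵢCᵢ = 0·177 + 177·115 + 265·133 + 353·52 + 381·110 = 0 + 20355 + 35245 + 18356 + 41910 = 115866
Σ Rᵢ = 0 + 27 + 45 + 24 + 54 = 150
N̂ = 115866 / 150 ≈ 772.4 → 772

N ≈ 772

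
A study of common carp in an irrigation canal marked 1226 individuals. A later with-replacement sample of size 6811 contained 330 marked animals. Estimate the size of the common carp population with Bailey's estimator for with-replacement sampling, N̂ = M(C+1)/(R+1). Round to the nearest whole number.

N ≈ 25,231

N̂ = 1226·(6811+1)/(330+1) = 1226·6812/331 = 8351512/331 ≈ 25231.2 → 25231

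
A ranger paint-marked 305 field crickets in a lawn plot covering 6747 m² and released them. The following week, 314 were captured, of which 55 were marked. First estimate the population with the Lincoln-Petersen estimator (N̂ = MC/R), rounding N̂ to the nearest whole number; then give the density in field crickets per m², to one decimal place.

density ≈ 0.3 field crickets per m²

N̂ = 305·314/55 = 95770/55 ≈ 1741.3 → 1741
Density = N̂ / area = 1741 / 6747 ≈ 0.26 → 0.3 per m²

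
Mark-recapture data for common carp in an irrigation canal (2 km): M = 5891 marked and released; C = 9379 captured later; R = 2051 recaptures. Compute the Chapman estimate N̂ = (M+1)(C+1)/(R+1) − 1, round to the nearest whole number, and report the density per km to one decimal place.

density ≈ 13466.0 common carp per km

N̂ = 5892·9380/2052 − 1 = 55266960/2052 − 1 ≈ 26932.2 → 26932
Density = N̂ / area = 26932 / 2 = 13466.0 per km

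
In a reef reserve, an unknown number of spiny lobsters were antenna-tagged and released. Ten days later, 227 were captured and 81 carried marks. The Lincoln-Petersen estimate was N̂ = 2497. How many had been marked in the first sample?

From N = M·C/R: M = N·R / C = 2497·81 / 227 = 202257 / 227 = 891.

M = 891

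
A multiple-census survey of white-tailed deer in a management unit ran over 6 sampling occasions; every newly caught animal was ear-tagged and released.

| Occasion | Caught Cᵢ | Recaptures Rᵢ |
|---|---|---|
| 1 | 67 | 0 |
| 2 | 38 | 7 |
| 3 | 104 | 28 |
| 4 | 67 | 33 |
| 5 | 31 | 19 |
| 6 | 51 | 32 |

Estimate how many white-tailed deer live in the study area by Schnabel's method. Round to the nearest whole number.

Marked at large before each occasion: Mᵢ = Σⱼ<ᵢ (Cⱼ − Rⱼ) → M1=0, M2=67, M3=98, M4=174, M5=208, M6=220
Σ MᵢCᵢ = 0·67 + 67·38 + 98·104 + 174·67 + 208·31 + 220·51 = 0 + 2546 + 10192 + 11658 + 6448 + 11220 = 42064
Σ Rᵢ = 0 + 7 + 28 + 33 + 19 + 32 = 119
N̂ = 42064 / 119 ≈ 353.48 → 353

N ≈ 353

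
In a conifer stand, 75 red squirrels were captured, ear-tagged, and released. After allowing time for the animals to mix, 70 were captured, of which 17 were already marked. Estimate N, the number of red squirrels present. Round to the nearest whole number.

If marked individuals mix randomly, R/C ≈ M/N, giving N ≈ M·C/R.
N = (75 × 70) / 17 = 5250 / 17 ≈ 308.8 → 309

N ≈ 309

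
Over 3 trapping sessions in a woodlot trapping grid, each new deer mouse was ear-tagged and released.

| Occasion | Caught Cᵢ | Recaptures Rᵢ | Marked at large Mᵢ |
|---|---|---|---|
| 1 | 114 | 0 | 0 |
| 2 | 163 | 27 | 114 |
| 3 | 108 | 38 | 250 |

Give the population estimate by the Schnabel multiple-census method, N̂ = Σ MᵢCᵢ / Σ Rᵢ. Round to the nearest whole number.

N ≈ 701

Σ MᵢCᵢ = 0·114 + 114·163 + 250·108 = 0 + 18582 + 27000 = 45582
Σ Rᵢ = 0 + 27 + 38 = 65
N̂ = 45582 / 65 ≈ 701.3 → 701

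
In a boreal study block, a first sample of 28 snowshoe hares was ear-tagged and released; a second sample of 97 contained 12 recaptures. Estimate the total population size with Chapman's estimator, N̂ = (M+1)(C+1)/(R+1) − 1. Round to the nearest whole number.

N̂ = (28+1)(97+1)/(12+1) − 1 = 29·98/13 − 1
= 2842/13 − 1 ≈ 218.6 − 1 ≈ 217.6 → 218

N ≈ 218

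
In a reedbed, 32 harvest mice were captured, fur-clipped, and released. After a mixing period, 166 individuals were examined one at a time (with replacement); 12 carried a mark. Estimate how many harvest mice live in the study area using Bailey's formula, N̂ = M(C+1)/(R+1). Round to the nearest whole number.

N ≈ 411

N̂ = 32·(166+1)/(12+1) = 32·167/13 = 5344/13 ≈ 411.1 → 411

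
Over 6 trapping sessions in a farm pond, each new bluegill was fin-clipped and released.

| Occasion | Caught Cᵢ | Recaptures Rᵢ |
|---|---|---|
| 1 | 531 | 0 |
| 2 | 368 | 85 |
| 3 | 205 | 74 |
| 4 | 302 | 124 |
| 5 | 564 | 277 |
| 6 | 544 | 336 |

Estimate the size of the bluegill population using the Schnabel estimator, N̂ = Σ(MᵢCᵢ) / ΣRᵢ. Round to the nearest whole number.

N ≈ 2286

Marked at large before each occasion: Mᵢ = Σⱼ<ᵢ (Cⱼ − Rⱼ) → M1=0, M2=531, M3=814, M4=945, M5=1123, M6=1410
Σ MᵢCᵢ = 0·531 + 531·368 + 814·205 + 945·302 + 1123·564 + 1410·544 = 0 + 195408 + 166870 + 285390 + 633372 + 767040 = 2048080
Σ Rᵢ = 0 + 85 + 74 + 124 + 277 + 336 = 896
N̂ = 2048080 / 896 ≈ 2285.8 → 2286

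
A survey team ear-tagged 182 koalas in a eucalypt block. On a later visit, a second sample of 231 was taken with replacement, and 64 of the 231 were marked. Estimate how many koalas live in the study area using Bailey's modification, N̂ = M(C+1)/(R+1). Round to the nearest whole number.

N ≈ 650

N̂ = 182·(231+1)/(64+1) = 182·232/65 = 42224/65 ≈ 649.6 → 650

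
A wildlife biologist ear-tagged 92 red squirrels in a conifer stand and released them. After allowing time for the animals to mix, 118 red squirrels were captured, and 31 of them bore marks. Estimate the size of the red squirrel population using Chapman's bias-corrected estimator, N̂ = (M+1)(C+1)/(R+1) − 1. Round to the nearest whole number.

N̂ = (92+1)(118+1)/(31+1) − 1 = 93·119/32 − 1
= 11067/32 − 1 ≈ 345.8 − 1 ≈ 344.8 → 345

N ≈ 345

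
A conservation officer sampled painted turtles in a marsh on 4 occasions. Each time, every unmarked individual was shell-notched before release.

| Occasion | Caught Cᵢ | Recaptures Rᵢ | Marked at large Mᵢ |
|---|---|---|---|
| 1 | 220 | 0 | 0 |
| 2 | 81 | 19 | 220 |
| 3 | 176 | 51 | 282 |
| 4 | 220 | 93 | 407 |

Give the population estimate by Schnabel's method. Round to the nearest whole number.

N ≈ 963

Σ MᵢCᵢ = 0·220 + 220·81 + 282·176 + 407·220 = 0 + 17820 + 49632 + 89540 = 156992
Σ Rᵢ = 0 + 19 + 51 + 93 = 163
N̂ = 156992 / 163 ≈ 963.1 → 963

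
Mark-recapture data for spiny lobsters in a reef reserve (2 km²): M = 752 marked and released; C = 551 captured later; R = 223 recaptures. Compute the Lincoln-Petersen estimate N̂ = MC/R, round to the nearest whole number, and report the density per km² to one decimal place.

density ≈ 929.0 spiny lobsters per km²

N̂ = 752·551/223 = 414352/223 ≈ 1858.1 → 1858
Density = N̂ / area = 1858 / 2 = 929.0 per km²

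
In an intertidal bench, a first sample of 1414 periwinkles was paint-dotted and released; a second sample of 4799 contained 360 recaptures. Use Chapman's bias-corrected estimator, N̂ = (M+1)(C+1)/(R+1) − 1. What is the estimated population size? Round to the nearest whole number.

N ≈ 18,813

N̂ = (1414+1)(4799+1)/(360+1) − 1 = 1415·4800/361 − 1
= 6792000/361 − 1 ≈ 18814.4 − 1 ≈ 18813.4 → 18813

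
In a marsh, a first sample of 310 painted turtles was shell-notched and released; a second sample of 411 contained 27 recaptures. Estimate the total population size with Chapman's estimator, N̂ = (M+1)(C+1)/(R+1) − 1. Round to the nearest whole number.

N̂ = (310+1)(411+1)/(27+1) − 1 = 311·412/28 − 1
= 128132/28 − 1 ≈ 4576.1 − 1 ≈ 4575.1 → 4575

N ≈ 4575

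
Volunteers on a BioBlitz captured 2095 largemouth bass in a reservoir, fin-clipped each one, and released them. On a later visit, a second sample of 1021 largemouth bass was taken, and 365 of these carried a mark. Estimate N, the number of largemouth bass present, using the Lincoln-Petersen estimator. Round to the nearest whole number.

N = (2095 × 1021) / 365 = 2138995 / 365 ≈ 5860.3 → 5860

N ≈ 5860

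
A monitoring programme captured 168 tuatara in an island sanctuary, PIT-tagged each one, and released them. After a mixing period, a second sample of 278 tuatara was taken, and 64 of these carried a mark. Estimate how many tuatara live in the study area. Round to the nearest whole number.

N ≈ 730

Lincoln-Petersen assumes M/N = R/C, so N = M·C / R.
N = (168 × 278) / 64 = 46704 / 64 ≈ 729.8 → 730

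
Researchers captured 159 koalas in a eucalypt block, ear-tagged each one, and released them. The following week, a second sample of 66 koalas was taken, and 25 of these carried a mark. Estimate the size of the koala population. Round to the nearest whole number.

N ≈ 420

Lincoln-Petersen assumes M/N = R/C, so N = M·C / R.
N = (159 × 66) / 25 = 10494 / 25 ≈ 419.8 → 420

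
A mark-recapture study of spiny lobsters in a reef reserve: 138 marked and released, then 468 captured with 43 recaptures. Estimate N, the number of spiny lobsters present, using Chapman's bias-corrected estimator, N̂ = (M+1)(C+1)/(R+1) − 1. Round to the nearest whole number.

N̂ = (138+1)(468+1)/(43+1) − 1 = 139·469/44 − 1
= 65191/44 − 1 ≈ 1481.6 − 1 ≈ 1480.6 → 1481

N ≈ 1481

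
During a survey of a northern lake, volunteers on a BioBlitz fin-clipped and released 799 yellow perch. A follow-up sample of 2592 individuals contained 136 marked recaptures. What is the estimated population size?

N = 15,228

Lincoln-Petersen assumes M/N = R/C, so N = M·C / R.
N = (799 × 2592) / 136 = 2071008 / 136 = 15228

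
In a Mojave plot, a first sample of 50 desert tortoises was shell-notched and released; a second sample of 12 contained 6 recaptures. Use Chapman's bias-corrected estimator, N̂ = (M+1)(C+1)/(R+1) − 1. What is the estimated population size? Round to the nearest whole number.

N̂ = (50+1)(12+1)/(6+1) − 1 = 51·13/7 − 1
= 663/7 − 1 ≈ 94.7 − 1 ≈ 93.7 → 94

N ≈ 94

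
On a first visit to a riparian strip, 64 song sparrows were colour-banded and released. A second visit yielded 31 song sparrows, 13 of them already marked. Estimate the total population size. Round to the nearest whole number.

N ≈ 153

The marked fraction in the recapture sample should equal the marked fraction in the population: 13/31 = 64/N.
N = (64 × 31) / 13 = 1984 / 13 ≈ 152.6 → 153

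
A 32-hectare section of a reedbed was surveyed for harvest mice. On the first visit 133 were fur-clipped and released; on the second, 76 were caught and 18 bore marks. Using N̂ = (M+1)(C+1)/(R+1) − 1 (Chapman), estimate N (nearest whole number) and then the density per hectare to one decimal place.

N̂ = 134·77/19 − 1 = 10318/19 − 1 ≈ 542.1 → 542
Density = N̂ / area = 542 / 32 ≈ 16.94 → 16.9 per hectare

density ≈ 16.9 harvest mice per hectare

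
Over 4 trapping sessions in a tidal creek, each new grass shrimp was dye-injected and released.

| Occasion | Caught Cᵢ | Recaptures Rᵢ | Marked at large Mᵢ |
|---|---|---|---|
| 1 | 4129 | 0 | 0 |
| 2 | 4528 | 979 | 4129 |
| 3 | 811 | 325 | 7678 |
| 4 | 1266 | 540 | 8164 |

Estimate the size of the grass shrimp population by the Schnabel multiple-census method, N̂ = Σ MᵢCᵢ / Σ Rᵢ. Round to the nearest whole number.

Σ MᵢCᵢ = 0·4129 + 4129·4528 + 7678·811 + 8164·1266 = 0 + 18696112 + 6226858 + 10335624 = 35258594
Σ Rᵢ = 0 + 979 + 325 + 540 = 1844
N̂ = 35258594 / 1844 ≈ 19120.7 → 19121

N ≈ 19,121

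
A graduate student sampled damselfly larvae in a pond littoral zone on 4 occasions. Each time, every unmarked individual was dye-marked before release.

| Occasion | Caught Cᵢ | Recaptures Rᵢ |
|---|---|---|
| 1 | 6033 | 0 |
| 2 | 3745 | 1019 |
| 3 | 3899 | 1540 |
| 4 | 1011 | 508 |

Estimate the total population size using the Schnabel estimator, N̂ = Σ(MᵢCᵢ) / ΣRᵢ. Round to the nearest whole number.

Marked at large before each occasion: Mᵢ = Σⱼ<ᵢ (Cⱼ − Rⱼ) → M1=0, M2=6033, M3=8759, M4=11118
Σ MᵢCᵢ = 0·6033 + 6033·3745 + 8759·3899 + 11118·1011 = 0 + 22593585 + 34151341 + 11240298 = 67985224
Σ Rᵢ = 0 + 1019 + 1540 + 508 = 3067
N̂ = 67985224 / 3067 ≈ 22166.7 → 22167

N ≈ 22,167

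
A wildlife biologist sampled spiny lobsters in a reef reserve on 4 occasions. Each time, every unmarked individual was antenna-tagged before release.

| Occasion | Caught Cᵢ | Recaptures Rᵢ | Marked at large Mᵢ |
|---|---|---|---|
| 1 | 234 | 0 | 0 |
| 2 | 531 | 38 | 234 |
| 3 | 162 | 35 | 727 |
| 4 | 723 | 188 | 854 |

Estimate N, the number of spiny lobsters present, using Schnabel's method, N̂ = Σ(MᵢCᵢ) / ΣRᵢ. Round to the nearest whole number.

Σ MᵢCᵢ = 0·234 + 234·531 + 727·162 + 854·723 = 0 + 124254 + 117774 + 617442 = 859470
Σ Rᵢ = 0 + 38 + 35 + 188 = 261
N̂ = 859470 / 261 ≈ 3293.0 → 3293

N ≈ 3293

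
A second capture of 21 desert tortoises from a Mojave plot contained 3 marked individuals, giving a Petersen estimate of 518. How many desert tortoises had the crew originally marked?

From N = M·C/R: M = N·R / C = 518·3 / 21 = 1554 / 21 = 74.

M = 74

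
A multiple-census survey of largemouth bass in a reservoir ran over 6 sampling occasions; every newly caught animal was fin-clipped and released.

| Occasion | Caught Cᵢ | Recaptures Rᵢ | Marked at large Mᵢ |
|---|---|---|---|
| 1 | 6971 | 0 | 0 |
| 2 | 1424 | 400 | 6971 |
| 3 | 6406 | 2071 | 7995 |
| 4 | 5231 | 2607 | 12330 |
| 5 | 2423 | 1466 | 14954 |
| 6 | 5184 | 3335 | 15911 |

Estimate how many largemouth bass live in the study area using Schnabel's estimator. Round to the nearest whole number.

N ≈ 24,735

Σ MᵢCᵢ = 0·6971 + 6971·1424 + 7995·6406 + 12330·5231 + 14954·2423 + 15911·5184 = 0 + 9926704 + 51215970 + 64498230 + 36233542 + 82482624 = 244357070
Σ Rᵢ = 0 + 400 + 2071 + 2607 + 1466 + 3335 = 9879
N̂ = 244357070 / 9879 ≈ 24735.0 → 24735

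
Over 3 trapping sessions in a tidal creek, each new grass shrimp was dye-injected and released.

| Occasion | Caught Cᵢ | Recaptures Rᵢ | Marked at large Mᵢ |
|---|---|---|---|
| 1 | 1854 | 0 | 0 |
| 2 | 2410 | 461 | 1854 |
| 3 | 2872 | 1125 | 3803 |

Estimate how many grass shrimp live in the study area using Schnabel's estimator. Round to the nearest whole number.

N ≈ 9704

Σ MᵢCᵢ = 0·1854 + 1854·2410 + 3803·2872 = 0 + 4468140 + 10922216 = 15390356
Σ Rᵢ = 0 + 461 + 1125 = 1586
N̂ = 15390356 / 1586 ≈ 9703.9 → 9704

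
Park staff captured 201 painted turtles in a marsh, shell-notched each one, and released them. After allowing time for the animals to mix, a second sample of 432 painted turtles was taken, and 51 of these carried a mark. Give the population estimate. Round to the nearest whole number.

N ≈ 1703

The marked fraction in the recapture sample should equal the marked fraction in the population: 51/432 = 201/N.
N = (201 × 432) / 51 = 86832 / 51 ≈ 1702.6 → 1703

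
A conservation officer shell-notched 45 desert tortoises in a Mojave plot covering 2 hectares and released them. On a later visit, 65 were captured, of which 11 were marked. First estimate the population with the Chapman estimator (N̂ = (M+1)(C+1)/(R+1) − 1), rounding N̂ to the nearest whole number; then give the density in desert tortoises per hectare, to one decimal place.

N̂ = 46·66/12 − 1 = 3036/12 − 1 = 252
Density = N̂ / area = 252 / 2 = 126.0 per hectare

density ≈ 126.0 desert tortoises per hectare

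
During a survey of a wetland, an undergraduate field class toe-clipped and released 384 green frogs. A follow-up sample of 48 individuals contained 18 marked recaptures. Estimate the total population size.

N = 1024

N = (384 × 48) / 18 = 18432 / 18 = 1024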